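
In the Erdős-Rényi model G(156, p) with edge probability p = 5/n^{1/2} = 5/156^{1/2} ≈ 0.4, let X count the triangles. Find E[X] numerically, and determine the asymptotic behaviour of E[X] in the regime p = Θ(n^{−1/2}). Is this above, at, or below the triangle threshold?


Number of potential triangles: C(156, 3) = 620620.
Each occurs with probability p³ ≈ (0.4)³ ≈ 6.41539e-02.
By linearity: E[X] = C(156, 3)·p³ ≈ 620620 · 6.41539e-02 ≈ 39815.198.
Since α = 1/2 < 1, p = c/n^{1/2} ≫ 1/n is above the triangle threshold p ~ 1/n. Asymptotically E[X] ~ (c³/6)·n^{3(1−α)} = (5³/6)·n^{1.5} → ∞; triangles are abundant w.h.p.

E[X] ≈ 39815.198; in regime p = Θ(1/n^{1/2}) E[X] diverges (above the triangle threshold p ~ 1/n).


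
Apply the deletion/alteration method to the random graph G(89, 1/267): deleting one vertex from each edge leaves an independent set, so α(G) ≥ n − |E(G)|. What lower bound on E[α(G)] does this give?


E[|E(G)|] = C(89, 2)·p = 3916 · (1/267) = 44/3.
E[α(G)] ≥ n − E[|E(G)|] = 89 − 44/3 = 223/3.
Numerically: ≈ 74.3333.
(This is only a lower bound; the true E[α(G)] may be larger.)

E[α(G)] ≥ 223/3 ≈ 74.3333.


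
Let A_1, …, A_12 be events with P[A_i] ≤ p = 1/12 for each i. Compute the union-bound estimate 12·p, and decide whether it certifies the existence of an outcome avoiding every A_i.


Union bound: P[∪_{i=1}^{12} A_i] ≤ Σ_i P[A_i] ≤ 12·p = 12·(1/12) = 1.
Numerically: 1 ≈ 1.0000000.
Is 1 < 1? NO.
Since the bound 1 is ≥ 1, the union bound is uninformative here; it does NOT by itself certify existence.

12·p = 1 ≈ 1.0000000; existence NOT certified by the union bound.


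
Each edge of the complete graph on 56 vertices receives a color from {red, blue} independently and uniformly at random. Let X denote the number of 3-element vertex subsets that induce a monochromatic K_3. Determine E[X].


Let X = Σ_S X_S over the C(56, 3) = 27720 subsets S of size 3, where X_S = 1 if the K_3 on S is monochromatic.
For a fixed S, the K_3 on S has C(3, 2) = 3 edges. P[all 3 edges red] = (1/2)^3, and likewise for blue, so P[monochromatic] = 2·(1/2)^3 = 2^{1 − 3} = 1/4.
Summing: E[X] = C(56, 3) · 2^{1 − 3} = 27720 · 1/4 = 6930.
Numerically: E[X] ≈ 6930.000.

E[X] = C(56,3)·2^(1−C(3,2)) = 6930 ≈ 6930.000.


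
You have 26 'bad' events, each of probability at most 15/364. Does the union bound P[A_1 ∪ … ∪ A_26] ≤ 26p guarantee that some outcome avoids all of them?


Union bound: P[∪_{i=1}^{26} A_i] ≤ Σ_i P[A_i] ≤ 26·p = 26·(15/364) = 15/14.
Numerically: 15/14 ≈ 1.0714286.
Is 15/14 < 1? NO.
Since the bound 15/14 is ≥ 1, the union bound is uninformative here; it does NOT by itself certify existence.

26·p = 15/14 ≈ 1.0714286; existence NOT certified by the union bound.


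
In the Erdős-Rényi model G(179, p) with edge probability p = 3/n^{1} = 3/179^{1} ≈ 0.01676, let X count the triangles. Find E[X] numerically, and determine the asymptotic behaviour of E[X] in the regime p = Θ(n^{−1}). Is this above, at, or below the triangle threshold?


Number of potential triangles: C(179, 3) = 939929.
Each occurs with probability p³ ≈ (0.01676)³ ≈ 4.7076555e-06.
By linearity: E[X] = C(179, 3)·p³ ≈ 939929 · 4.7076555e-06 ≈ 4.42486.
Here α = 1, so p = 3/n is exactly at the triangle threshold p ~ 1/n. Asymptotically E[X] → c³/6 = 3³/6 = 9/2 ≈ 4.50000, a bounded constant. In this regime the triangle count is asymptotically Poisson(c³/6).

E[X] ≈ 4.42486; in regime p = Θ(1/n^{1}) E[X] stays bounded (at the triangle threshold p ~ 1/n).


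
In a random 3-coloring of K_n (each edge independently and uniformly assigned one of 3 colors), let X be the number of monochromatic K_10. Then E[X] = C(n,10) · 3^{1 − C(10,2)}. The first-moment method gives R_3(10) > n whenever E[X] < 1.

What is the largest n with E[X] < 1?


We need C(n, 10) · 3^{1 − 45} < 1, i.e. C(n, 10) < 3^{45 − 1} = 984770902183611232881.
Check values of n near the boundary:
  n = 568: C(568, 10) = 889446337783744949208; 889446337783744949208 < 984770902183611232881? YES
  n = 569: C(569, 10) = 905357721286137524328; 905357721286137524328 < 984770902183611232881? YES
  n = 570: C(570, 10) = 921524823451961408691; 921524823451961408691 < 984770902183611232881? YES
  n = 571: C(571, 10) = 937951290893172842001; 937951290893172842001 < 984770902183611232881? YES
  n = 572: C(572, 10) = 954640815642161682606; 954640815642161682606 < 984770902183611232881? YES
  n = 573: C(573, 10) = 971597135635805762226; 971597135635805762226 < 984770902183611232881? YES
  n = 574: C(574, 10) = 988824035203816502691; 988824035203816502691 < 984770902183611232881? NO
The largest n with C(n, 10) < 984770902183611232881 is n = 573 (where E[X] = 35985079097622435638/36472996377170786403 ≈ 0.98662). Hence R_3(10) > 573, i.e. R_3(10) ≥ 574.

Largest n = 573; hence R_3(10) > 573.


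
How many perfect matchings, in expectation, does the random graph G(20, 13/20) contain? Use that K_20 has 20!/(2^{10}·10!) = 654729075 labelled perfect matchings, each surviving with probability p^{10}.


K_20 has 20!/(2^{10}·10!) = 654729075 labelled perfect matchings.
For each such perfect matching H, let X_H = 1 if all 10 edges of H are present in G. Then P[X_H = 1] = p^{10} = (13/20)^{10} = 137858491849/10240000000000.
By linearity: E[X] = Σ_H E[X_H] = 654729075 · p^{10} = 654729075 · 137858491849/10240000000000 = 3610398513967632387/409600000000.
Numerically: E[X] ≈ 8.8144e+06.

E[X] = 654729075 · (13/20)^{10} = 3610398513967632387/409600000000 ≈ 8.8144e+06.


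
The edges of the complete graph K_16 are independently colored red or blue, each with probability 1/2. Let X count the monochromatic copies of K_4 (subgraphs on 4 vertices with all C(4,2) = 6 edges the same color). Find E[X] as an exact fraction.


Let X = Σ_S X_S over the C(16, 4) = 1820 subsets S of size 4, where X_S = 1 if the K_4 on S is monochromatic.
For a fixed S, the K_4 on S has C(4, 2) = 6 edges. P[all 6 edges red] = (1/2)^6, and likewise for blue, so P[monochromatic] = 2·(1/2)^6 = 2^{1 − 6} = 1/32.
By linearity: E[X] = C(16, 4) · 2^{1 − 6} = 1820 · 1/32 = 455/8.
Numerically: E[X] ≈ 56.8750.

E[X] = C(16,4)·2^(1−C(4,2)) = 455/8 ≈ 56.8750.


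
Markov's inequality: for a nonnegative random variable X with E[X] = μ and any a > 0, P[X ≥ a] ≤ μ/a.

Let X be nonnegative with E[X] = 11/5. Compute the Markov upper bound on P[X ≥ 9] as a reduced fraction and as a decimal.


μ = E[X] = 11/5, a = 9.
Markov: P[X ≥ 9] ≤ μ/a = (11/5)/9 = 11/45.
Numerically: ≈ 0.24444.
(Since a = 9 > μ = 2.20000, the bound 11/45 is < 1 and informative.)

P[X ≥ 9] ≤ 11/45 ≈ 0.24444.


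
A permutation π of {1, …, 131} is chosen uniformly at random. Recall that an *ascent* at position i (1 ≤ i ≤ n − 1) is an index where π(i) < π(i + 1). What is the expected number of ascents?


Write X = Σ X_I over i = 1, …, 130, with X_I the indicator of one ascent.
There are 130 indicators.
For each fixed i, the pair (π(i), π(i+1)) is a uniformly random ordered pair of distinct values from {1, …, 131}; by symmetry P[π(i) < π(i+1)] = 1/2.
By linearity: E[X] = 130 · (1/2) = (131 − 1) · (1/2) = 65 ≈ 65.000.

E[X] = 65 = 65.000.


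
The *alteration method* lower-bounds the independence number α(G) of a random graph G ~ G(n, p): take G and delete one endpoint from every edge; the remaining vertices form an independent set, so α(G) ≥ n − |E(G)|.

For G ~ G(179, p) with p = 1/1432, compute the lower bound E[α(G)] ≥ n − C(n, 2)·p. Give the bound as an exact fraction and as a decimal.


E[|E(G)|] = C(179, 2)·p = 15931 · (1/1432) = 89/8.
E[α(G)] ≥ n − E[|E(G)|] = 179 − 89/8 = 1343/8.
Numerically: ≈ 167.87500.
(This is only a lower bound; the true E[α(G)] may be larger.)

E[α(G)] ≥ 1343/8 ≈ 167.87500.


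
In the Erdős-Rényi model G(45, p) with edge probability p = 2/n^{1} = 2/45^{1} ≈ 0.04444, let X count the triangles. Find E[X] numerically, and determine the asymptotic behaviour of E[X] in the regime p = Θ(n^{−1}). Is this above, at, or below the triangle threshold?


Number of potential triangles: C(45, 3) = 14190.
Each occurs with probability p³ ≈ (0.04444)³ ≈ 8.779150e-05.
By linearity: E[X] = C(45, 3)·p³ ≈ 14190 · 8.779150e-05 ≈ 1.2458.
Here α = 1, so p = 2/n is exactly at the triangle threshold p ~ 1/n. Asymptotically E[X] → c³/6 = 2³/6 = 4/3 ≈ 1.3333, a bounded constant. In this regime the triangle count is asymptotically Poisson(c³/6).

E[X] ≈ 1.2458; in regime p = Θ(1/n^{1}) E[X] stays bounded (at the triangle threshold p ~ 1/n).


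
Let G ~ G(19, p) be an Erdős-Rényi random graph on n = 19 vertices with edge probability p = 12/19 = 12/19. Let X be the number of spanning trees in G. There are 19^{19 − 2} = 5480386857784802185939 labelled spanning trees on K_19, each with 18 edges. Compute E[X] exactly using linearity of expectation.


K_19 has 19^{19 − 2} = 5480386857784802185939 labelled spanning trees.
For each such spanning tree H, let X_H = 1 if all 18 edges of H are present in G. Then P[X_H = 1] = p^{18} = (12/19)^{18} = 26623333280885243904/104127350297911241532841.
By linearity: E[X] = Σ_H E[X_H] = 5480386857784802185939 · p^{18} = 5480386857784802185939 · 26623333280885243904/104127350297911241532841 = 26623333280885243904/19.
Numerically: E[X] ≈ 1.4012e+18.

E[X] = 5480386857784802185939 · (12/19)^{18} = 26623333280885243904/19 ≈ 1.4012e+18.


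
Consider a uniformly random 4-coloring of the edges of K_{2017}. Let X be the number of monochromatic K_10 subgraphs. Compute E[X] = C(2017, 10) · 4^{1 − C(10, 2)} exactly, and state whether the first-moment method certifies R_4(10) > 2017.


E[X] = C(2017, 10) · 4^{1 − 45} = 300324964434452596180990448 · 4^{−44} = 300324964434452596180990448/309485009821345068724781056.
As a reduced fraction: E[X] = 18770310277153287261311903/19342813113834066795298816 ≈ 0.970.
Is E[X] < 1? YES.
Since E[X] < 1, there exists a 4-coloring of K_{2017} with no monochromatic K_10; hence R_4(10) > 2017.

E[X] = 18770310277153287261311903/19342813113834066795298816 ≈ 0.970; E[X] < 1, so R_4(10) > 2017.


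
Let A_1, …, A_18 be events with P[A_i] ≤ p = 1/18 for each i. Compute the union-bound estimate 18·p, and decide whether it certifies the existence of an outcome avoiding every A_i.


Union bound: P[∪_{i=1}^{18} A_i] ≤ Σ_i P[A_i] ≤ 18·p = 18·(1/18) = 1.
Numerically: 1 ≈ 1.000.
Is 1 < 1? NO.
Since the bound 1 is ≥ 1, the union bound is uninformative here; it does NOT by itself certify existence.

18·p = 1 ≈ 1.000; existence NOT certified by the union bound.


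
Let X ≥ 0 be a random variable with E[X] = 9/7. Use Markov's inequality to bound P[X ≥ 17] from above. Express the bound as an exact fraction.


μ = E[X] = 9/7, a = 17.
Markov: P[X ≥ 17] ≤ μ/a = (9/7)/17 = 9/119.
Numerically: ≈ 0.076.
(Since a = 17 > μ = 1.286, the bound 9/119 is < 1 and informative.)

P[X ≥ 17] ≤ 9/119 ≈ 0.076.


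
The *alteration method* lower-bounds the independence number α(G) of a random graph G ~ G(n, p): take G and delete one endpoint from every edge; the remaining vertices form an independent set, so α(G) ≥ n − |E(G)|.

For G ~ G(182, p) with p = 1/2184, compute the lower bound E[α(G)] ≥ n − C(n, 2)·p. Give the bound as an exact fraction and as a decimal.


E[|E(G)|] = C(182, 2)·p = 16471 · (1/2184) = 181/24.
E[α(G)] ≥ n − E[|E(G)|] = 182 − 181/24 = 4187/24.
Numerically: ≈ 174.45833.
(This is only a lower bound; the true E[α(G)] may be larger.)

E[α(G)] ≥ 4187/24 ≈ 174.45833.


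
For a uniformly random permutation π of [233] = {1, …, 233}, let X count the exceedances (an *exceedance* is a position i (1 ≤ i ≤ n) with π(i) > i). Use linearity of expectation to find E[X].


Write X = Σ_{i=1}^{233} X_i, where X_i = 1_{π(i) > i}.
For each fixed i, π(i) is uniform over {1, …, 233} (marginal of a uniform permutation), so P[π(i) > i] = (n − i)/n. Summing: Σ_{i=1}^{233} (n − i)/n = (0 + 1 + … + 232)/233 = 233(233 − 1)/(2·233) = (233 − 1)/2.
Hence E[X] = Σ_{i=1}^{233} (233 − i)/233 = 116 ≈ 116.000000.

E[X] = 116 = 116.000000.


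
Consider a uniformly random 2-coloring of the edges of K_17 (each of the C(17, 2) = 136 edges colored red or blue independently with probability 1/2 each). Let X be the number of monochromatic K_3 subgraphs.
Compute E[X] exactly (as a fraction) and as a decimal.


Let X = Σ_S X_S over the C(17, 3) = 680 subsets S of size 3, where X_S = 1 if the K_3 on S is monochromatic.
For a fixed S, the K_3 on S has C(3, 2) = 3 edges. P[all 3 edges red] = (1/2)^3, and likewise for blue, so P[monochromatic] = 2·(1/2)^3 = 2^{1 − 3} = 1/4.
By linearity: E[X] = C(17, 3) · 2^{1 − 3} = 680 · 1/4 = 170.
Numerically: E[X] ≈ 170.00000.

E[X] = C(17,3)·2^(1−C(3,2)) = 170 ≈ 170.00000.


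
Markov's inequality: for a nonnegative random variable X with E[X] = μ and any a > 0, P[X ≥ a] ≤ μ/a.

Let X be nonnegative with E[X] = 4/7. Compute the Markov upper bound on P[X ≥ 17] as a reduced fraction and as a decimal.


μ = E[X] = 4/7, a = 17.
Markov: P[X ≥ 17] ≤ μ/a = (4/7)/17 = 4/119.
Numerically: ≈ 0.034.
(Since a = 17 > μ = 0.571, the bound 4/119 is < 1 and informative.)

P[X ≥ 17] ≤ 4/119 ≈ 0.034.


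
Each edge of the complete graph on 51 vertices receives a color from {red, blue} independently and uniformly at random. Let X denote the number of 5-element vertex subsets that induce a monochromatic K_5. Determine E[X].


Let X = Σ_S X_S over the C(51, 5) = 2349060 subsets S of size 5, where X_S = 1 if the K_5 on S is monochromatic.
For a fixed S, the K_5 on S has C(5, 2) = 10 edges. P[all 10 edges red] = (1/2)^10, and likewise for blue, so P[monochromatic] = 2·(1/2)^10 = 2^{1 − 10} = 1/512.
By linearity of expectation: E[X] = C(51, 5) · 2^{1 − 10} = 2349060 · 1/512 = 587265/128.
Numerically: E[X] ≈ 4588.008.

E[X] = C(51,5)·2^(1−C(5,2)) = 587265/128 ≈ 4588.008.


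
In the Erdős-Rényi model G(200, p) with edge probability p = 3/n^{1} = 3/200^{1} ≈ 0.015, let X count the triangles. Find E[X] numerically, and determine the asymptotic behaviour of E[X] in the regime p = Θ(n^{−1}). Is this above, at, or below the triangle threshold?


Number of potential triangles: C(200, 3) = 1313400.
Each occurs with probability p³ ≈ (0.015)³ ≈ 3.37500e-06.
By linearity: E[X] = C(200, 3)·p³ ≈ 1313400 · 3.37500e-06 ≈ 4.433.
Here α = 1, so p = 3/n is exactly at the triangle threshold p ~ 1/n. Asymptotically E[X] → c³/6 = 3³/6 = 9/2 ≈ 4.500, a bounded constant. In this regime the triangle count is asymptotically Poisson(c³/6).

E[X] ≈ 4.433; in regime p = Θ(1/n^{1}) E[X] stays bounded (at the triangle threshold p ~ 1/n).


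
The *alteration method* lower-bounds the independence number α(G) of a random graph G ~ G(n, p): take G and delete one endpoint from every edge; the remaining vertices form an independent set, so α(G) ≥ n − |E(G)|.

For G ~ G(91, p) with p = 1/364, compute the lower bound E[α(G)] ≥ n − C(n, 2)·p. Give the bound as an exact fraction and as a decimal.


E[|E(G)|] = C(91, 2)·p = 4095 · (1/364) = 45/4.
E[α(G)] ≥ n − E[|E(G)|] = 91 − 45/4 = 319/4.
Numerically: ≈ 79.75000.
(This is only a lower bound; the true E[α(G)] may be larger.)

E[α(G)] ≥ 319/4 ≈ 79.75000.


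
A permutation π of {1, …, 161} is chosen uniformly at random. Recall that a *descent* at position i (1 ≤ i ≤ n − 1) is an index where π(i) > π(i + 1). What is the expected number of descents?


Write X = Σ X_I over i = 1, …, 160, with X_I the indicator of one descent.
There are 160 indicators.
For each fixed i, the pair (π(i), π(i+1)) is a uniformly random ordered pair of distinct values from {1, …, 161}; by symmetry P[π(i) > π(i+1)] = 1/2.
By linearity: E[X] = 160 · (1/2) = (161 − 1) · (1/2) = 80 ≈ 80.00000.

E[X] = 80 = 80.00000.


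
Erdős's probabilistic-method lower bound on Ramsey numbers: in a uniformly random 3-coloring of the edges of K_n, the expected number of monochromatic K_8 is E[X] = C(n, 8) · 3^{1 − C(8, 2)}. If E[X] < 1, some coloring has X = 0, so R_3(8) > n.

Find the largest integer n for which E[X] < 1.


We need C(n, 8) · 3^{1 − 28} < 1, i.e. C(n, 8) < 3^{28 − 1} = 7625597484987.
Check values of n near the boundary:
  n = 155: C(155, 8) = 6876747915675; 6876747915675 < 7625597484987? YES
  n = 156: C(156, 8) = 7248464019225; 7248464019225 < 7625597484987? YES
  n = 157: C(157, 8) = 7637643295425; 7637643295425 < 7625597484987? NO
The largest n with C(n, 8) < 7625597484987 is n = 156 (where E[X] = 805384891025/847288609443 ≈ 0.95054). Hence R_3(8) > 156, i.e. R_3(8) ≥ 157.

Largest n = 156; hence R_3(8) > 156.


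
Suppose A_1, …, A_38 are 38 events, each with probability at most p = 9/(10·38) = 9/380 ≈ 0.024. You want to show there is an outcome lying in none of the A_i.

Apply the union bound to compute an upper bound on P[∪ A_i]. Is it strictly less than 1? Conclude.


Union bound: P[∪_{i=1}^{38} A_i] ≤ Σ_i P[A_i] ≤ 38·p = 38·(9/380) = 9/10.
Numerically: 9/10 ≈ 0.900.
Is 9/10 < 1? YES.
Since P[∪ A_i] ≤ 9/10 < 1, the complement has P[∩ A_i^c] ≥ 1 − 9/10 = 1/10 > 0, so some outcome avoids every A_i.

38·p = 9/10 ≈ 0.900; existence CERTIFIED by the union bound.


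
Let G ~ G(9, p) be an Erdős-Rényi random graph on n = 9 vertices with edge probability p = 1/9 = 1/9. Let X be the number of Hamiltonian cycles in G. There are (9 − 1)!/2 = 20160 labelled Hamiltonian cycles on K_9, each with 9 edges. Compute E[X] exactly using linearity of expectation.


K_9 has (9 − 1)!/2 = 20160 labelled Hamiltonian cycles.
For each such Hamiltonian cycle H, let X_H = 1 if all 9 edges of H are present in G. Then P[X_H = 1] = p^{9} = (1/9)^{9} = 1/387420489.
By linearity of expectation: E[X] = Σ_H E[X_H] = 20160 · p^{9} = 20160 · 1/387420489 = 2240/43046721.
Numerically: E[X] ≈ 5.204e-05.

E[X] = 20160 · (1/9)^{9} = 2240/43046721 ≈ 5.204e-05.


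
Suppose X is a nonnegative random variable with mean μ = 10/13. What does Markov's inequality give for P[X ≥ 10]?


μ = E[X] = 10/13, a = 10.
Markov: P[X ≥ 10] ≤ μ/a = (10/13)/10 = 1/13.
Numerically: ≈ 0.077.
(Since a = 10 > μ = 0.769, the bound 1/13 is < 1 and informative.)

P[X ≥ 10] ≤ 1/13 ≈ 0.077.


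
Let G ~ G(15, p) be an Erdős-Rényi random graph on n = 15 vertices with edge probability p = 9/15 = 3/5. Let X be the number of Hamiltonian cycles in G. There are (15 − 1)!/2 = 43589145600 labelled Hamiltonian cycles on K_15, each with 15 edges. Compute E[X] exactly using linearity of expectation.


K_15 has (15 − 1)!/2 = 43589145600 labelled Hamiltonian cycles.
For each such Hamiltonian cycle H, let X_H = 1 if all 15 edges of H are present in G. Then P[X_H = 1] = p^{15} = (3/5)^{15} = 14348907/30517578125.
By linearity: E[X] = Σ_H E[X_H] = 43589145600 · p^{15} = 43589145600 · 14348907/30517578125 = 25018263856954368/1220703125.
Numerically: E[X] ≈ 2.05e+07.

E[X] = 43589145600 · (3/5)^{15} = 25018263856954368/1220703125 ≈ 2.05e+07.


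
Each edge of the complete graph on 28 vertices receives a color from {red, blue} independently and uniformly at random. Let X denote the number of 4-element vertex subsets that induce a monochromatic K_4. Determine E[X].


Let X = Σ_S X_S over the C(28, 4) = 20475 subsets S of size 4, where X_S = 1 if the K_4 on S is monochromatic.
For a fixed S, the K_4 on S has C(4, 2) = 6 edges. P[all 6 edges red] = (1/2)^6, and likewise for blue, so P[monochromatic] = 2·(1/2)^6 = 2^{1 − 6} = 1/32.
By linearity of expectation: E[X] = C(28, 4) · 2^{1 − 6} = 20475 · 1/32 = 20475/32.
Numerically: E[X] ≈ 639.844.

E[X] = C(28,4)·2^(1−C(4,2)) = 20475/32 ≈ 639.844.


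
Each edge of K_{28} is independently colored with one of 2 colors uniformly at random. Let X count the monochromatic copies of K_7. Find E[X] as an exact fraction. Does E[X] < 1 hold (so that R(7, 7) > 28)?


E[X] = C(28, 7) · 2^{1 − 21} = 1184040 · 2^{−20} = 1184040/1048576.
As a reduced fraction: E[X] = 148005/131072 ≈ 1.129.
Is E[X] < 1? NO.
Since E[X] ≥ 1, the first-moment bound is inconclusive at n = 28; it does NOT by itself certify R(7, 7) > 28.

E[X] = 148005/131072 ≈ 1.129; E[X] ≥ 1; first-moment method inconclusive here.


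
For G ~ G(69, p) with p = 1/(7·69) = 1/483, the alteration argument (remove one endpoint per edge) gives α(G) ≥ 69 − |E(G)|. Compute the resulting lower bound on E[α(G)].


E[|E(G)|] = C(69, 2)·p = 2346 · (1/483) = 34/7.
E[α(G)] ≥ n − E[|E(G)|] = 69 − 34/7 = 449/7.
Numerically: ≈ 64.143.
(This is only a lower bound; the true E[α(G)] may be larger.)

E[α(G)] ≥ 449/7 ≈ 64.143.


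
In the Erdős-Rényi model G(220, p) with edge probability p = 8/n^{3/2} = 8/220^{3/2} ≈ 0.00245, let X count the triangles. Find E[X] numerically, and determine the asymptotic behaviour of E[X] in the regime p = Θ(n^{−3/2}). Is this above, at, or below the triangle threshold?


Number of potential triangles: C(220, 3) = 1750540.
Each occurs with probability p³ ≈ (0.00245)³ ≈ 1.47356e-08.
By linearity: E[X] = C(220, 3)·p³ ≈ 1750540 · 1.47356e-08 ≈ 0.026.
Since α = 3/2 > 1, p = c/n^{3/2} = o(1/n) is below the triangle threshold p ~ 1/n. Asymptotically E[X] ~ (c³/6)·n^{3(1−α)} = (8³/6)·n^{-1.5} → 0, so by Markov's inequality G has no triangles w.h.p.

E[X] ≈ 0.026; in regime p = Θ(1/n^{3/2}) E[X] tends to 0 (below the triangle threshold p ~ 1/n).


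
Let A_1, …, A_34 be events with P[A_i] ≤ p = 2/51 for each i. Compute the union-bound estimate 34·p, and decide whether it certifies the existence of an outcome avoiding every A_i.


Union bound: P[∪_{i=1}^{34} A_i] ≤ Σ_i P[A_i] ≤ 34·p = 34·(2/51) = 4/3.
Numerically: 4/3 ≈ 1.333333.
Is 4/3 < 1? NO.
Since the bound 4/3 is ≥ 1, the union bound is uninformative here; it does NOT by itself certify existence.

34·p = 4/3 ≈ 1.333333; existence NOT certified by the union bound.


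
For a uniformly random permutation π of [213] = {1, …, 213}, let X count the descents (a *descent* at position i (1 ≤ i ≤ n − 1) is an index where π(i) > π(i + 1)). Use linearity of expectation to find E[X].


Write X = Σ X_I over i = 1, …, 212, with X_I the indicator of one descent.
There are 212 indicators.
For each fixed i, the pair (π(i), π(i+1)) is a uniformly random ordered pair of distinct values from {1, …, 213}; by symmetry P[π(i) > π(i+1)] = 1/2.
By linearity: E[X] = 212 · (1/2) = (213 − 1) · (1/2) = 106 ≈ 106.00000.

E[X] = 106 = 106.00000.


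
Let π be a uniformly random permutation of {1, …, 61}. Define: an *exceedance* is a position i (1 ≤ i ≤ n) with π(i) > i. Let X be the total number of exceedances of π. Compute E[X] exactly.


Write X = Σ_{i=1}^{61} X_i, where X_i = 1_{π(i) > i}.
For each fixed i, π(i) is uniform over {1, …, 61} (marginal of a uniform permutation), so P[π(i) > i] = (n − i)/n. Summing: Σ_{i=1}^{61} (n − i)/n = (0 + 1 + … + 60)/61 = 61(61 − 1)/(2·61) = (61 − 1)/2.
Hence E[X] = Σ_{i=1}^{61} (61 − i)/61 = 30 ≈ 30.000000.

E[X] = 30 = 30.000000.


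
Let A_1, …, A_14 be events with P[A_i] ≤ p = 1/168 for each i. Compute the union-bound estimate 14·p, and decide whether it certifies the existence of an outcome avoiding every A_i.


Union bound: P[∪_{i=1}^{14} A_i] ≤ Σ_i P[A_i] ≤ 14·p = 14·(1/168) = 1/12.
Numerically: 1/12 ≈ 0.083333.
Is 1/12 < 1? YES.
Since P[∪ A_i] ≤ 1/12 < 1, the complement has P[∩ A_i^c] ≥ 1 − 1/12 = 11/12 > 0, so some outcome avoids every A_i.

14·p = 1/12 ≈ 0.083333; existence CERTIFIED by the union bound.


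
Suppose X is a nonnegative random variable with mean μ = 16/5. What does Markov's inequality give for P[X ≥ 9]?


μ = E[X] = 16/5, a = 9.
Markov: P[X ≥ 9] ≤ μ/a = (16/5)/9 = 16/45.
Numerically: ≈ 0.355556.
(Since a = 9 > μ = 3.200000, the bound 16/45 is < 1 and informative.)

P[X ≥ 9] ≤ 16/45 ≈ 0.355556.


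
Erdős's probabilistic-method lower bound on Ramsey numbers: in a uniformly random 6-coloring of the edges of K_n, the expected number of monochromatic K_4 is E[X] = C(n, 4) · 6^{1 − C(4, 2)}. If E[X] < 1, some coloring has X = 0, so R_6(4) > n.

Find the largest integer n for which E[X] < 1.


We need C(n, 4) · 6^{1 − 6} < 1, i.e. C(n, 4) < 6^{6 − 1} = 7776.
Check values of n near the boundary:
  n = 19: C(19, 4) = 3876; 3876 < 7776? YES
  n = 20: C(20, 4) = 4845; 4845 < 7776? YES
  n = 21: C(21, 4) = 5985; 5985 < 7776? YES
  n = 22: C(22, 4) = 7315; 7315 < 7776? YES
  n = 23: C(23, 4) = 8855; 8855 < 7776? NO
  n = 24: C(24, 4) = 10626; 10626 < 7776? NO
The largest n with C(n, 4) < 7776 is n = 22 (where E[X] = 7315/7776 ≈ 0.94072). Hence R_6(4) > 22, i.e. R_6(4) ≥ 23.

Largest n = 22; hence R_6(4) > 22.


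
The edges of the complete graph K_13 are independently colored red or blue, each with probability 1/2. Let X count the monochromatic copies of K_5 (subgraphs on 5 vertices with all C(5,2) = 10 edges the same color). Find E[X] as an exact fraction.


Let X = Σ_S X_S over the C(13, 5) = 1287 subsets S of size 5, where X_S = 1 if the K_5 on S is monochromatic.
For a fixed S, the K_5 on S has C(5, 2) = 10 edges. P[all 10 edges red] = (1/2)^10, and likewise for blue, so P[monochromatic] = 2·(1/2)^10 = 2^{1 − 10} = 1/512.
By linearity of expectation: E[X] = C(13, 5) · 2^{1 − 10} = 1287 · 1/512 = 1287/512.
Numerically: E[X] ≈ 2.513672.

E[X] = C(13,5)·2^(1−C(5,2)) = 1287/512 ≈ 2.513672.


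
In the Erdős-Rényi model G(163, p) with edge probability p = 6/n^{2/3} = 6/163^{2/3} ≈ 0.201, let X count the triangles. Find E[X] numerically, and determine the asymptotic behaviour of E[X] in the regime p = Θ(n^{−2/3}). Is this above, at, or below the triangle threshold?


Number of potential triangles: C(163, 3) = 708561.
Each occurs with probability p³ ≈ (0.201)³ ≈ 8.12978e-03.
By linearity: E[X] = C(163, 3)·p³ ≈ 708561 · 8.12978e-03 ≈ 5760.442.
Since α = 2/3 < 1, p = c/n^{2/3} ≫ 1/n is above the triangle threshold p ~ 1/n. Asymptotically E[X] ~ (c³/6)·n^{3(1−α)} = (6³/6)·n^{1} → ∞; triangles are abundant w.h.p.

E[X] ≈ 5760.442; in regime p = Θ(1/n^{2/3}) E[X] diverges (above the triangle threshold p ~ 1/n).


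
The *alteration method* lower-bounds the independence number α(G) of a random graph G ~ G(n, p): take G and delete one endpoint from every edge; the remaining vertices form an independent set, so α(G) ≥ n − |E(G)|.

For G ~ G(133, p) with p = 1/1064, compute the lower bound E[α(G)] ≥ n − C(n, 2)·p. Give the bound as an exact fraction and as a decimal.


E[|E(G)|] = C(133, 2)·p = 8778 · (1/1064) = 33/4.
E[α(G)] ≥ n − E[|E(G)|] = 133 − 33/4 = 499/4.
Numerically: ≈ 124.75000.
(This is only a lower bound; the true E[α(G)] may be larger.)

E[α(G)] ≥ 499/4 ≈ 124.75000.


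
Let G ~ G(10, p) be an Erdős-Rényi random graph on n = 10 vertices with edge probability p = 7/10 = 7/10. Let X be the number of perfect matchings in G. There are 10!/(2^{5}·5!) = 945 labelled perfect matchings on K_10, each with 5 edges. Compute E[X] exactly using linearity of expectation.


K_10 has 10!/(2^{5}·5!) = 945 labelled perfect matchings.
For each such perfect matching H, let X_H = 1 if all 5 edges of H are present in G. Then P[X_H = 1] = p^{5} = (7/10)^{5} = 16807/100000.
Summing the indicators: E[X] = Σ_H E[X_H] = 945 · p^{5} = 945 · 16807/100000 = 3176523/20000.
Numerically: E[X] ≈ 159.

E[X] = 945 · (7/10)^{5} = 3176523/20000 ≈ 159.


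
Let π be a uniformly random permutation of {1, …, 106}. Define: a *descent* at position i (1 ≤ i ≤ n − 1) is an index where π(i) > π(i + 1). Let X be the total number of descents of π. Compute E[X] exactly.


Write X = Σ X_I over i = 1, …, 105, with X_I the indicator of one descent.
There are 105 indicators.
For each fixed i, the pair (π(i), π(i+1)) is a uniformly random ordered pair of distinct values from {1, …, 106}; by symmetry P[π(i) > π(i+1)] = 1/2.
By linearity: E[X] = 105 · (1/2) = (106 − 1) · (1/2) = 105/2 ≈ 52.5000.

E[X] = 105/2 = 52.5000.


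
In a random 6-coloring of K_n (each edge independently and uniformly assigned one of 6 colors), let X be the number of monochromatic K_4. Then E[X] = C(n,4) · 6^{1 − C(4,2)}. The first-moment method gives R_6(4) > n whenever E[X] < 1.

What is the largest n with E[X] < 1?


We need C(n, 4) · 6^{1 − 6} < 1, i.e. C(n, 4) < 6^{6 − 1} = 7776.
Check values of n near the boundary:
  n = 21: C(21, 4) = 5985; 5985 < 7776? YES
  n = 22: C(22, 4) = 7315; 7315 < 7776? YES
  n = 23: C(23, 4) = 8855; 8855 < 7776? NO
  n = 24: C(24, 4) = 10626; 10626 < 7776? NO
The largest n with C(n, 4) < 7776 is n = 22 (where E[X] = 7315/7776 ≈ 0.9407150). Hence R_6(4) > 22, i.e. R_6(4) ≥ 23.

Largest n = 22; hence R_6(4) > 22.


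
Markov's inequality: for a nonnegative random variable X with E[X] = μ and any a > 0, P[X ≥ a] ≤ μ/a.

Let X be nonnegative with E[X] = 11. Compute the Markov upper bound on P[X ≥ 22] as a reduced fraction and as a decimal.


μ = E[X] = 11, a = 22.
Markov: P[X ≥ 22] ≤ μ/a = (11)/22 = 1/2.
Numerically: ≈ 0.50000.
(Since a = 22 > μ = 11.00000, the bound 1/2 is < 1 and informative.)

P[X ≥ 22] ≤ 1/2 ≈ 0.50000.


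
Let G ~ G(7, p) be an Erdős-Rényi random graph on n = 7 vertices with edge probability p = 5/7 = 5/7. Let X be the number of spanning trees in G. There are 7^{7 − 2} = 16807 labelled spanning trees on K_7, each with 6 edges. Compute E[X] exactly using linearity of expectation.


K_7 has 7^{7 − 2} = 16807 labelled spanning trees.
For each such spanning tree H, let X_H = 1 if all 6 edges of H are present in G. Then P[X_H = 1] = p^{6} = (5/7)^{6} = 15625/117649.
By linearity: E[X] = Σ_H E[X_H] = 16807 · p^{6} = 16807 · 15625/117649 = 15625/7.
Numerically: E[X] ≈ 2232.1.

E[X] = 16807 · (5/7)^{6} = 15625/7 ≈ 2232.1.


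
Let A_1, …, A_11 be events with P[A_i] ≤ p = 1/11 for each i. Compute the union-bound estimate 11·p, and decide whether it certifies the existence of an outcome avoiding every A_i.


Union bound: P[∪_{i=1}^{11} A_i] ≤ Σ_i P[A_i] ≤ 11·p = 11·(1/11) = 1.
Numerically: 1 ≈ 1.000.
Is 1 < 1? NO.
Since the bound 1 is ≥ 1, the union bound is uninformative here; it does NOT by itself certify existence.

11·p = 1 ≈ 1.000; existence NOT certified by the union bound.


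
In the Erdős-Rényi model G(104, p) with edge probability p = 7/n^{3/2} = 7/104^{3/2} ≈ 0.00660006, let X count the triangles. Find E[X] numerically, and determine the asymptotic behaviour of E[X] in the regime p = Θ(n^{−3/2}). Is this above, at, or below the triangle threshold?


Number of potential triangles: C(104, 3) = 182104.
Each occurs with probability p³ ≈ (0.00660006)³ ≈ 2.87504134e-07.
By linearity: E[X] = C(104, 3)·p³ ≈ 182104 · 2.87504134e-07 ≈ 0.052356.
Since α = 3/2 > 1, p = c/n^{3/2} = o(1/n) is below the triangle threshold p ~ 1/n. Asymptotically E[X] ~ (c³/6)·n^{3(1−α)} = (7³/6)·n^{-1.5} → 0, so by Markov's inequality G has no triangles w.h.p.

E[X] ≈ 0.052356; in regime p = Θ(1/n^{3/2}) E[X] tends to 0 (below the triangle threshold p ~ 1/n).


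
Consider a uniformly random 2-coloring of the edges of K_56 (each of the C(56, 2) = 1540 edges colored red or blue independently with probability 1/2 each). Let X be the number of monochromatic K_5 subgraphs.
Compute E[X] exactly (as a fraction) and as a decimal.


Let X = Σ_S X_S over the C(56, 5) = 3819816 subsets S of size 5, where X_S = 1 if the K_5 on S is monochromatic.
For a fixed S, the K_5 on S has C(5, 2) = 10 edges. P[all 10 edges red] = (1/2)^10, and likewise for blue, so P[monochromatic] = 2·(1/2)^10 = 2^{1 − 10} = 1/512.
By linearity of expectation: E[X] = C(56, 5) · 2^{1 − 10} = 3819816 · 1/512 = 477477/64.
Numerically: E[X] ≈ 7460.578125.

E[X] = C(56,5)·2^(1−C(5,2)) = 477477/64 ≈ 7460.578125.


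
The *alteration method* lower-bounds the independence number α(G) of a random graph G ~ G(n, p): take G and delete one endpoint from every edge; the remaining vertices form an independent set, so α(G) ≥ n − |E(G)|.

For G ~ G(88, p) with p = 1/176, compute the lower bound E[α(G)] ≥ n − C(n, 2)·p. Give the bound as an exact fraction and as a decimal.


E[|E(G)|] = C(88, 2)·p = 3828 · (1/176) = 87/4.
E[α(G)] ≥ n − E[|E(G)|] = 88 − 87/4 = 265/4.
Numerically: ≈ 66.250000.
(This is only a lower bound; the true E[α(G)] may be larger.)

E[α(G)] ≥ 265/4 ≈ 66.250000.


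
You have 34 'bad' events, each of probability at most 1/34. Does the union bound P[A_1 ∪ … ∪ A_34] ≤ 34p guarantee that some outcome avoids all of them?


Union bound: P[∪_{i=1}^{34} A_i] ≤ Σ_i P[A_i] ≤ 34·p = 34·(1/34) = 1.
Numerically: 1 ≈ 1.0000000.
Is 1 < 1? NO.
Since the bound 1 is ≥ 1, the union bound is uninformative here; it does NOT by itself certify existence.

34·p = 1 ≈ 1.0000000; existence NOT certified by the union bound.


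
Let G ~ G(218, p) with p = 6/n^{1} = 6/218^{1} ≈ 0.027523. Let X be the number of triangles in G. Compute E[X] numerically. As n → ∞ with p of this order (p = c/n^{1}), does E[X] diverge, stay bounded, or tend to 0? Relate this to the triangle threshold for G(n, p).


Number of potential triangles: C(218, 3) = 1703016.
Each occurs with probability p³ ≈ (0.027523)³ ≈ 2.0848954e-05.
By linearity: E[X] = C(218, 3)·p³ ≈ 1703016 · 2.0848954e-05 ≈ 35.50610.
Here α = 1, so p = 6/n is exactly at the triangle threshold p ~ 1/n. Asymptotically E[X] → c³/6 = 6³/6 = 36 ≈ 36.00000, a bounded constant. In this regime the triangle count is asymptotically Poisson(c³/6).

E[X] ≈ 35.50610; in regime p = Θ(1/n^{1}) E[X] stays bounded (at the triangle threshold p ~ 1/n).


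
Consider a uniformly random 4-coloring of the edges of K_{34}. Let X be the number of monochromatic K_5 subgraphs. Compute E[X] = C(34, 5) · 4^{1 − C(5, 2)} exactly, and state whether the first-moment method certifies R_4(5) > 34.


E[X] = C(34, 5) · 4^{1 − 10} = 278256 · 4^{−9} = 278256/262144.
As a reduced fraction: E[X] = 17391/16384 ≈ 1.0615.
Is E[X] < 1? NO.
Since E[X] ≥ 1, the first-moment bound is inconclusive at n = 34; it does NOT by itself certify R_4(5) > 34.

E[X] = 17391/16384 ≈ 1.0615; E[X] ≥ 1; first-moment method inconclusive here.


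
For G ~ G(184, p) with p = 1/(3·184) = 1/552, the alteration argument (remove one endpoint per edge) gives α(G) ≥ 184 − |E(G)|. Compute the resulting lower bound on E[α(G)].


E[|E(G)|] = C(184, 2)·p = 16836 · (1/552) = 61/2.
E[α(G)] ≥ n − E[|E(G)|] = 184 − 61/2 = 307/2.
Numerically: ≈ 153.500000.
(This is only a lower bound; the true E[α(G)] may be larger.)

E[α(G)] ≥ 307/2 ≈ 153.500000.


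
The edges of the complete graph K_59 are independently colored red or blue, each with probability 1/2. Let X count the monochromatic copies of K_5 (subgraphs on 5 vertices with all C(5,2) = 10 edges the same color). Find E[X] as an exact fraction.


Let X = Σ_S X_S over the C(59, 5) = 5006386 subsets S of size 5, where X_S = 1 if the K_5 on S is monochromatic.
For a fixed S, the K_5 on S has C(5, 2) = 10 edges. P[all 10 edges red] = (1/2)^10, and likewise for blue, so P[monochromatic] = 2·(1/2)^10 = 2^{1 − 10} = 1/512.
Summing: E[X] = C(59, 5) · 2^{1 − 10} = 5006386 · 1/512 = 2503193/256.
Numerically: E[X] ≈ 9778.0977.

E[X] = C(59,5)·2^(1−C(5,2)) = 2503193/256 ≈ 9778.0977.


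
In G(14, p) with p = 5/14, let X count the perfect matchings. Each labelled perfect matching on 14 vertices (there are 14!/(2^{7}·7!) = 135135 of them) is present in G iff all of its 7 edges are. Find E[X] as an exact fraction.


K_14 has 14!/(2^{7}·7!) = 135135 labelled perfect matchings.
For each such perfect matching H, let X_H = 1 if all 7 edges of H are present in G. Then P[X_H = 1] = p^{7} = (5/14)^{7} = 78125/105413504.
By linearity: E[X] = Σ_H E[X_H] = 135135 · p^{7} = 135135 · 78125/105413504 = 1508203125/15059072.
Numerically: E[X] ≈ 100.2.

E[X] = 135135 · (5/14)^{7} = 1508203125/15059072 ≈ 100.2.


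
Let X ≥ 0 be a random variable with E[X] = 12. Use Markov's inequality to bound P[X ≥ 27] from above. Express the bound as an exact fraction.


μ = E[X] = 12, a = 27.
Markov: P[X ≥ 27] ≤ μ/a = (12)/27 = 4/9.
Numerically: ≈ 0.4444.
(Since a = 27 > μ = 12.0000, the bound 4/9 is < 1 and informative.)

P[X ≥ 27] ≤ 4/9 ≈ 0.4444.


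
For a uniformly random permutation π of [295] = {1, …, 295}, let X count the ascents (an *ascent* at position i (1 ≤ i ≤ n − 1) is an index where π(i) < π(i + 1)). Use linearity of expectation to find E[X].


Write X = Σ X_I over i = 1, …, 294, with X_I the indicator of one ascent.
There are 294 indicators.
For each fixed i, the pair (π(i), π(i+1)) is a uniformly random ordered pair of distinct values from {1, …, 295}; by symmetry P[π(i) < π(i+1)] = 1/2.
By linearity: E[X] = 294 · (1/2) = (295 − 1) · (1/2) = 147 ≈ 147.0000.

E[X] = 147 = 147.0000.


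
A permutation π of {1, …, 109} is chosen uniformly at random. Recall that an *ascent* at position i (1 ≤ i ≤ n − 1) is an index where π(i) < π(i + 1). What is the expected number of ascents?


Write X = Σ X_I over i = 1, …, 108, with X_I the indicator of one ascent.
There are 108 indicators.
For each fixed i, the pair (π(i), π(i+1)) is a uniformly random ordered pair of distinct values from {1, …, 109}; by symmetry P[π(i) < π(i+1)] = 1/2.
By linearity: E[X] = 108 · (1/2) = (109 − 1) · (1/2) = 54 ≈ 54.00000.

E[X] = 54 = 54.00000.


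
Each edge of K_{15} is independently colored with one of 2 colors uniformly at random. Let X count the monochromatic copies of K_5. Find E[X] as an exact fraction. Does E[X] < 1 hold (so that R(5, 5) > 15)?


E[X] = C(15, 5) · 2^{1 − 10} = 3003 · 2^{−9} = 3003/512.
As a reduced fraction: E[X] = 3003/512 ≈ 5.8652344.
Is E[X] < 1? NO.
Since E[X] ≥ 1, the first-moment bound is inconclusive at n = 15; it does NOT by itself certify R(5, 5) > 15.

E[X] = 3003/512 ≈ 5.8652344; E[X] ≥ 1; first-moment method inconclusive here.


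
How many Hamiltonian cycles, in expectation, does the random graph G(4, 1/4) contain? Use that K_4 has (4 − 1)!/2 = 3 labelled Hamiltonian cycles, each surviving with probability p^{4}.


K_4 has (4 − 1)!/2 = 3 labelled Hamiltonian cycles.
For each such Hamiltonian cycle H, let X_H = 1 if all 4 edges of H are present in G. Then P[X_H = 1] = p^{4} = (1/4)^{4} = 1/256.
Summing the indicators: E[X] = Σ_H E[X_H] = 3 · p^{4} = 3 · 1/256 = 3/256.
Numerically: E[X] ≈ 0.0117188.

E[X] = 3 · (1/4)^{4} = 3/256 ≈ 0.0117188.


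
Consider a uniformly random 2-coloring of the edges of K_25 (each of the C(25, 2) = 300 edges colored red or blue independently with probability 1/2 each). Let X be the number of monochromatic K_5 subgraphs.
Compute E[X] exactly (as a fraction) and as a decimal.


Let X = Σ_S X_S over the C(25, 5) = 53130 subsets S of size 5, where X_S = 1 if the K_5 on S is monochromatic.
For a fixed S, the K_5 on S has C(5, 2) = 10 edges. P[all 10 edges red] = (1/2)^10, and likewise for blue, so P[monochromatic] = 2·(1/2)^10 = 2^{1 − 10} = 1/512.
By linearity: E[X] = C(25, 5) · 2^{1 − 10} = 53130 · 1/512 = 26565/256.
Numerically: E[X] ≈ 103.76953.

E[X] = C(25,5)·2^(1−C(5,2)) = 26565/256 ≈ 103.76953.


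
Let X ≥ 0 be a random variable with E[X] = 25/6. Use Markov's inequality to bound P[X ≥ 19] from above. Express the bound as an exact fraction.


μ = E[X] = 25/6, a = 19.
Markov: P[X ≥ 19] ≤ μ/a = (25/6)/19 = 25/114.
Numerically: ≈ 0.219298.
(Since a = 19 > μ = 4.166667, the bound 25/114 is < 1 and informative.)

P[X ≥ 19] ≤ 25/114 ≈ 0.219298.


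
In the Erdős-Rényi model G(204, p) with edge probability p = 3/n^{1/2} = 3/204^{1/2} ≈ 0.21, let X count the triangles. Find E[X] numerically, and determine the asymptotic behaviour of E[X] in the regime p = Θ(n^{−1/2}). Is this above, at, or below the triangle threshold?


Number of potential triangles: C(204, 3) = 1394204.
Each occurs with probability p³ ≈ (0.21)³ ≈ 9.266559e-03.
By linearity: E[X] = C(204, 3)·p³ ≈ 1394204 · 9.266559e-03 ≈ 12919.4742.
Since α = 1/2 < 1, p = c/n^{1/2} ≫ 1/n is above the triangle threshold p ~ 1/n. Asymptotically E[X] ~ (c³/6)·n^{3(1−α)} = (3³/6)·n^{1.5} → ∞; triangles are abundant w.h.p.

E[X] ≈ 12919.4742; in regime p = Θ(1/n^{1/2}) E[X] diverges (above the triangle threshold p ~ 1/n).
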